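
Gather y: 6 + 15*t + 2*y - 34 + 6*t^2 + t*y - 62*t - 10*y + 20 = 6*t^2 - 47*t + y*(t - 8) - 8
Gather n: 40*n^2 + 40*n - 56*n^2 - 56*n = -16*n^2 - 16*n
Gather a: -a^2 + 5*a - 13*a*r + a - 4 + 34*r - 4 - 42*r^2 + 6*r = -a^2 + a*(6 - 13*r) - 42*r^2 + 40*r - 8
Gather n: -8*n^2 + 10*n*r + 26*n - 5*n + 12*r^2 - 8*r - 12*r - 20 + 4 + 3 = -8*n^2 + n*(10*r + 21) + 12*r^2 - 20*r - 13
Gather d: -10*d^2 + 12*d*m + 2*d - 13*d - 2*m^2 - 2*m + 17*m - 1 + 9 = -10*d^2 + d*(12*m - 11) - 2*m^2 + 15*m + 8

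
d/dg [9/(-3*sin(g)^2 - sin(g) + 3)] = 9*(6*sin(g) + 1)*cos(g)/(sin(g) - 3*cos(g)^2)^2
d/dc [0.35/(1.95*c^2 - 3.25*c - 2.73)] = (1.1375 - 1.365*c)/(-1.95*c^2 + 3.25*c + 2.73)^2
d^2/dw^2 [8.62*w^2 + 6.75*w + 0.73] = 17.2400000000000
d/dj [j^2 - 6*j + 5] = 2*j - 6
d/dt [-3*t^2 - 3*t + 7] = -6*t - 3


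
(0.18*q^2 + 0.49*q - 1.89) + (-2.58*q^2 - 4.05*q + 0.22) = -2.4*q^2 - 3.56*q - 1.67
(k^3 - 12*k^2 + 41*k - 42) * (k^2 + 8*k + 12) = k^5 - 4*k^4 - 43*k^3 + 142*k^2 + 156*k - 504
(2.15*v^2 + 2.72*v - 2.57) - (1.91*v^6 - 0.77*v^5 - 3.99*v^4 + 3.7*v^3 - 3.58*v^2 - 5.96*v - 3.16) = -1.91*v^6 + 0.77*v^5 + 3.99*v^4 - 3.7*v^3 + 5.73*v^2 + 8.68*v + 0.59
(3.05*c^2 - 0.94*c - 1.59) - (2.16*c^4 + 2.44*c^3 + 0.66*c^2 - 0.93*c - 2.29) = -2.16*c^4 - 2.44*c^3 + 2.39*c^2 - 0.0099999999999999*c + 0.7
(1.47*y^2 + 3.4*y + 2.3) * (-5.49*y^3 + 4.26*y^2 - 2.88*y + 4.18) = -8.0703*y^5 - 12.4038*y^4 - 2.3766*y^3 + 6.1506*y^2 + 7.588*y + 9.614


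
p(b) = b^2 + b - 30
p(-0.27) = -30.20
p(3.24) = -16.26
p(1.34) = -26.86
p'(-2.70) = -4.40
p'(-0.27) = 0.46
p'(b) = 2*b + 1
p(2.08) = -23.59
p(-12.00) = 102.00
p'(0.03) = 1.06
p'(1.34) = 3.68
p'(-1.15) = -1.30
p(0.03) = -29.97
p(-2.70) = -25.41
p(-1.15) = -29.83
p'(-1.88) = -2.76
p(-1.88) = -28.35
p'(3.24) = 7.48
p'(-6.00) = -11.00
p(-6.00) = 0.00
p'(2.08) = 5.16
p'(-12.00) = -23.00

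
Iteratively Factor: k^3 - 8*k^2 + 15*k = (k - 5)*(k^2 - 3*k) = (k - 5)*(k - 3)*(k)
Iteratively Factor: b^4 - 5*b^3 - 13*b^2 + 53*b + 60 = (b - 5)*(b^3 - 13*b - 12) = (b - 5)*(b - 4)*(b^2 + 4*b + 3) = (b - 5)*(b - 4)*(b + 1)*(b + 3)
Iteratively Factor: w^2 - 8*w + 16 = (w - 4)*(w - 4)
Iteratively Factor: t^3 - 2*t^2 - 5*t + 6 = (t - 1)*(t^2 - t - 6) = (t - 1)*(t + 2)*(t - 3)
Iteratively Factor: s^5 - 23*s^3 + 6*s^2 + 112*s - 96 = (s - 2)*(s^4 + 2*s^3 - 19*s^2 - 32*s + 48) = (s - 4)*(s - 2)*(s^3 + 6*s^2 + 5*s - 12) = (s - 4)*(s - 2)*(s - 1)*(s^2 + 7*s + 12) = (s - 4)*(s - 2)*(s - 1)*(s + 3)*(s + 4)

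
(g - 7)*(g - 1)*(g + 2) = g^3 - 6*g^2 - 9*g + 14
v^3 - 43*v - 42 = (v - 7)*(v + 1)*(v + 6)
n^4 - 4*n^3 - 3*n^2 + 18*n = n*(n - 3)^2*(n + 2)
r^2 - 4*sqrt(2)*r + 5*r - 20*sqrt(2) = (r + 5)*(r - 4*sqrt(2))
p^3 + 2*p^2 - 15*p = p*(p - 3)*(p + 5)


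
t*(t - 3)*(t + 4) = t^3 + t^2 - 12*t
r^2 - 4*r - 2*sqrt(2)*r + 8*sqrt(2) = (r - 4)*(r - 2*sqrt(2))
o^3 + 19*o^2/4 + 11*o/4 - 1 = (o - 1/4)*(o + 1)*(o + 4)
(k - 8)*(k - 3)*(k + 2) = k^3 - 9*k^2 + 2*k + 48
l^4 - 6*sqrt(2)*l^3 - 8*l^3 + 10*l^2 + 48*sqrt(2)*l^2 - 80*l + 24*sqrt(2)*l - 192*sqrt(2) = (l - 8)*(l - 4*sqrt(2))*(l - 3*sqrt(2))*(l + sqrt(2))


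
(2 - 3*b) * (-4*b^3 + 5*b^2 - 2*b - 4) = 12*b^4 - 23*b^3 + 16*b^2 + 8*b - 8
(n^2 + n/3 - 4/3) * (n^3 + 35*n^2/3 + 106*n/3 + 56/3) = n^5 + 12*n^4 + 341*n^3/9 + 134*n^2/9 - 368*n/9 - 224/9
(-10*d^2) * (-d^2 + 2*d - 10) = 10*d^4 - 20*d^3 + 100*d^2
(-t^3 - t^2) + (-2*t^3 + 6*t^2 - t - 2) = -3*t^3 + 5*t^2 - t - 2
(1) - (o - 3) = 4 - o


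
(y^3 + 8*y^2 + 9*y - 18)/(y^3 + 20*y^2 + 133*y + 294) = (y^2 + 2*y - 3)/(y^2 + 14*y + 49)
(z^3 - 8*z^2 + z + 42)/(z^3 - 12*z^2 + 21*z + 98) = (z - 3)/(z - 7)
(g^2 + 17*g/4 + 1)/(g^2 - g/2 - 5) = (4*g^2 + 17*g + 4)/(2*(2*g^2 - g - 10))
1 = 1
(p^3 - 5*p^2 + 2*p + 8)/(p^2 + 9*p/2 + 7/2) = 2*(p^2 - 6*p + 8)/(2*p + 7)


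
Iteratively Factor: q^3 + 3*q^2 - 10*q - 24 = (q - 3)*(q^2 + 6*q + 8) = (q - 3)*(q + 2)*(q + 4)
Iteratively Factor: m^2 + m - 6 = (m + 3)*(m - 2)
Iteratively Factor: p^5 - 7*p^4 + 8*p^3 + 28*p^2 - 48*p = (p - 3)*(p^4 - 4*p^3 - 4*p^2 + 16*p) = (p - 3)*(p - 2)*(p^3 - 2*p^2 - 8*p) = (p - 3)*(p - 2)*(p + 2)*(p^2 - 4*p) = p*(p - 3)*(p - 2)*(p + 2)*(p - 4)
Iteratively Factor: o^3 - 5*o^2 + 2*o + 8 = (o + 1)*(o^2 - 6*o + 8) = (o - 2)*(o + 1)*(o - 4)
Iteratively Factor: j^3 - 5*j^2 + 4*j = (j)*(j^2 - 5*j + 4) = j*(j - 4)*(j - 1)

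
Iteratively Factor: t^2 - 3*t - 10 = (t + 2)*(t - 5)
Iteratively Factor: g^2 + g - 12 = (g - 3)*(g + 4)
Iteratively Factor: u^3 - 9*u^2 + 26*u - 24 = (u - 3)*(u^2 - 6*u + 8) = (u - 3)*(u - 2)*(u - 4)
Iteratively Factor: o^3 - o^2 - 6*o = (o)*(o^2 - o - 6) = o*(o - 3)*(o + 2)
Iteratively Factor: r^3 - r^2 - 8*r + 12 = (r - 2)*(r^2 + r - 6) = (r - 2)*(r + 3)*(r - 2)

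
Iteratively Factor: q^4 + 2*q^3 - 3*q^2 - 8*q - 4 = (q - 2)*(q^3 + 4*q^2 + 5*q + 2) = (q - 2)*(q + 1)*(q^2 + 3*q + 2) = (q - 2)*(q + 1)^2*(q + 2)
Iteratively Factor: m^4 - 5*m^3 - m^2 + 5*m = (m)*(m^3 - 5*m^2 - m + 5) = m*(m - 1)*(m^2 - 4*m - 5) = m*(m - 5)*(m - 1)*(m + 1)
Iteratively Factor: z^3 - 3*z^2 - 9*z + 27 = (z - 3)*(z^2 - 9) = (z - 3)*(z + 3)*(z - 3)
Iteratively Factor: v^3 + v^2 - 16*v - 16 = (v - 4)*(v^2 + 5*v + 4) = (v - 4)*(v + 1)*(v + 4)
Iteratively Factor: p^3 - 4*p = (p)*(p^2 - 4) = p*(p + 2)*(p - 2)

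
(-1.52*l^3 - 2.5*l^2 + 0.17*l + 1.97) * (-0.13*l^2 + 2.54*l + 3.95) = 0.1976*l^5 - 3.5358*l^4 - 12.3761*l^3 - 9.6993*l^2 + 5.6753*l + 7.7815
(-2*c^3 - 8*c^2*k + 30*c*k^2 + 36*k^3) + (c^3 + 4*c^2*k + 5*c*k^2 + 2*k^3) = -c^3 - 4*c^2*k + 35*c*k^2 + 38*k^3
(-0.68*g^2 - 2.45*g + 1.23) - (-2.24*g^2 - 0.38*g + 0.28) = 1.56*g^2 - 2.07*g + 0.95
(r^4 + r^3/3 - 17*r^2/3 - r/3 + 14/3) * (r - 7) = r^5 - 20*r^4/3 - 8*r^3 + 118*r^2/3 + 7*r - 98/3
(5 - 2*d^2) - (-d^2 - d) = -d^2 + d + 5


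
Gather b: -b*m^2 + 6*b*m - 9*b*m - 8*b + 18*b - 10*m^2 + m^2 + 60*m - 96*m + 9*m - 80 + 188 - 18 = b*(-m^2 - 3*m + 10) - 9*m^2 - 27*m + 90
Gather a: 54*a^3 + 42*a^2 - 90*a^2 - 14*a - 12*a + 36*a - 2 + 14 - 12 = 54*a^3 - 48*a^2 + 10*a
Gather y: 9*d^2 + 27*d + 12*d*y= 9*d^2 + 12*d*y + 27*d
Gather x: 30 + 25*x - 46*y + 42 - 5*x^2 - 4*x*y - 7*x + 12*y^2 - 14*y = -5*x^2 + x*(18 - 4*y) + 12*y^2 - 60*y + 72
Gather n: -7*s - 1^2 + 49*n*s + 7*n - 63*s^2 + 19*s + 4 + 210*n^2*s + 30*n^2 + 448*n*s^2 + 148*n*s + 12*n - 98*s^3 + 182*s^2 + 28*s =n^2*(210*s + 30) + n*(448*s^2 + 197*s + 19) - 98*s^3 + 119*s^2 + 40*s + 3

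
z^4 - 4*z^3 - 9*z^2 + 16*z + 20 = (z - 5)*(z - 2)*(z + 1)*(z + 2)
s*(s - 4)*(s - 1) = s^3 - 5*s^2 + 4*s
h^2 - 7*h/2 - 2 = (h - 4)*(h + 1/2)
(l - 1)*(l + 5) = l^2 + 4*l - 5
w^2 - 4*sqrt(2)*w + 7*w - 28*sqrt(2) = (w + 7)*(w - 4*sqrt(2))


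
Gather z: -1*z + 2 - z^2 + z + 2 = 4 - z^2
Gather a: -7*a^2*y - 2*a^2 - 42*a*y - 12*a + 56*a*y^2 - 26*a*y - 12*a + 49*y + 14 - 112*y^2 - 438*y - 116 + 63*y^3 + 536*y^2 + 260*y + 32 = a^2*(-7*y - 2) + a*(56*y^2 - 68*y - 24) + 63*y^3 + 424*y^2 - 129*y - 70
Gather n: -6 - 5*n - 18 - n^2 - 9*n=-n^2 - 14*n - 24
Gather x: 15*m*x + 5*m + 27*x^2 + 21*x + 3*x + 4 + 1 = 5*m + 27*x^2 + x*(15*m + 24) + 5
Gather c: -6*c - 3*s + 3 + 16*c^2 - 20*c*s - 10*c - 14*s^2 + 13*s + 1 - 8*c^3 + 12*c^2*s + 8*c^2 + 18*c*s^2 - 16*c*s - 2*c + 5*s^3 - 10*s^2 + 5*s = -8*c^3 + c^2*(12*s + 24) + c*(18*s^2 - 36*s - 18) + 5*s^3 - 24*s^2 + 15*s + 4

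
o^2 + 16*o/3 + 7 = (o + 7/3)*(o + 3)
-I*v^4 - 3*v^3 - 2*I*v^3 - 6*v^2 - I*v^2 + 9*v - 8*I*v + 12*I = (v + 3)*(v - 4*I)*(v + I)*(-I*v + I)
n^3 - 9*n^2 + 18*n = n*(n - 6)*(n - 3)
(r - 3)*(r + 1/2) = r^2 - 5*r/2 - 3/2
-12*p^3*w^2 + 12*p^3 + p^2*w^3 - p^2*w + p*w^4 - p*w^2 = (-3*p + w)*(4*p + w)*(w - 1)*(p*w + p)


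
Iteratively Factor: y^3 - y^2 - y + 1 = (y - 1)*(y^2 - 1) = (y - 1)^2*(y + 1)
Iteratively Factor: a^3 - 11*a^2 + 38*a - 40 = (a - 4)*(a^2 - 7*a + 10) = (a - 5)*(a - 4)*(a - 2)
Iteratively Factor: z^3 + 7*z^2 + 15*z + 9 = (z + 1)*(z^2 + 6*z + 9) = (z + 1)*(z + 3)*(z + 3)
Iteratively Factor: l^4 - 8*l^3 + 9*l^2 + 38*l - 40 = (l + 2)*(l^3 - 10*l^2 + 29*l - 20) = (l - 1)*(l + 2)*(l^2 - 9*l + 20) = (l - 5)*(l - 1)*(l + 2)*(l - 4)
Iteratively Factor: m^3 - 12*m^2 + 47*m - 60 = (m - 5)*(m^2 - 7*m + 12) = (m - 5)*(m - 3)*(m - 4)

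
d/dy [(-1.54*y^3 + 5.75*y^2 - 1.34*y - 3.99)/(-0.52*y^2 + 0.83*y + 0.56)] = (0.8008*y^4 - 2.5564*y^3 + 1.4885*y^2 + 2.2904*y + 2.5613)/(0.2704*y^4 - 0.8632*y^3 + 0.1065*y^2 + 0.9296*y + 0.3136)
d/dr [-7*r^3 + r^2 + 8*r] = -21*r^2 + 2*r + 8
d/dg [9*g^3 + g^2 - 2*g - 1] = 27*g^2 + 2*g - 2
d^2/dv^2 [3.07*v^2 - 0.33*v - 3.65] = 6.14000000000000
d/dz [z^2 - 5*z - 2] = 2*z - 5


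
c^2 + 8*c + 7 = (c + 1)*(c + 7)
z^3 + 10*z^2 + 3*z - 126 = (z - 3)*(z + 6)*(z + 7)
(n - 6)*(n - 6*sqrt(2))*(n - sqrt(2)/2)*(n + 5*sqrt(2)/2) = n^4 - 6*n^3 - 4*sqrt(2)*n^3 - 53*n^2/2 + 24*sqrt(2)*n^2 + 15*sqrt(2)*n + 159*n - 90*sqrt(2)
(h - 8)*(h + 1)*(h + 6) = h^3 - h^2 - 50*h - 48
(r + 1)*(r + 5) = r^2 + 6*r + 5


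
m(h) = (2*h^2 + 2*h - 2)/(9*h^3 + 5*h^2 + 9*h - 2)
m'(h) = (4*h + 2)/(9*h^3 + 5*h^2 + 9*h - 2) + (-27*h^2 - 10*h - 9)*(2*h^2 + 2*h - 2)/(9*h^3 + 5*h^2 + 9*h - 2)^2 = 2*(-9*h^4 - 18*h^3 + 31*h^2 + 6*h + 7)/(81*h^6 + 90*h^5 + 187*h^4 + 54*h^3 + 61*h^2 - 36*h + 4)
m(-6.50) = -0.03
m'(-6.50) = -0.00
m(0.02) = 1.08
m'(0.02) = 4.32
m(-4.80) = -0.04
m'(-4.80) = -0.00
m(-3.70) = -0.04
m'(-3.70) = -0.00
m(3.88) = 0.06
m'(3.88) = -0.01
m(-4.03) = -0.04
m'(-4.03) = -0.00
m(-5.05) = -0.04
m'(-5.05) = -0.00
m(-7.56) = -0.03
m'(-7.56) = -0.00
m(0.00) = 1.00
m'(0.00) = 3.50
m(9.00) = 0.03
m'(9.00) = 0.00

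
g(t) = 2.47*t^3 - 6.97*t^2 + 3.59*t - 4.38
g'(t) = 7.41*t^2 - 13.94*t + 3.59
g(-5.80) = -741.60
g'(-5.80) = 333.71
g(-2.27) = -77.34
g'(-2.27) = 73.42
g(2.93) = 8.43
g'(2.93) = 26.36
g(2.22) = -3.74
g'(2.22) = 9.16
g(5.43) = 205.06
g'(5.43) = 146.38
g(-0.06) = -4.62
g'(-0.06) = 4.45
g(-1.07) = -19.23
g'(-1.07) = 26.99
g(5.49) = 213.96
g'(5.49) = 150.40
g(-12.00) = -5319.30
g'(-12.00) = 1237.91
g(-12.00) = -5319.30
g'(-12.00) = 1237.91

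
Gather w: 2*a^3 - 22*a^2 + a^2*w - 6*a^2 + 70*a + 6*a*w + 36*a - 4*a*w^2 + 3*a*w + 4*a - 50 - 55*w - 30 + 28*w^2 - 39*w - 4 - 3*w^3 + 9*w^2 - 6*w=2*a^3 - 28*a^2 + 110*a - 3*w^3 + w^2*(37 - 4*a) + w*(a^2 + 9*a - 100) - 84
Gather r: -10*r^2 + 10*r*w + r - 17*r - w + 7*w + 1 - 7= -10*r^2 + r*(10*w - 16) + 6*w - 6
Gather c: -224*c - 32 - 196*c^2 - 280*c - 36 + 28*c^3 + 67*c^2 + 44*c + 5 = 28*c^3 - 129*c^2 - 460*c - 63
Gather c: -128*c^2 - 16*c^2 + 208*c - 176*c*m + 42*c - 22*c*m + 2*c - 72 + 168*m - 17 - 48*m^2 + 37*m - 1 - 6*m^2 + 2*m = -144*c^2 + c*(252 - 198*m) - 54*m^2 + 207*m - 90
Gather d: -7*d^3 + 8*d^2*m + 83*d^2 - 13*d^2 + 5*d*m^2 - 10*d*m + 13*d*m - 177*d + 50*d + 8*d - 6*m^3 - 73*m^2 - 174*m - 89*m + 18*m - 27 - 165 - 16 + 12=-7*d^3 + d^2*(8*m + 70) + d*(5*m^2 + 3*m - 119) - 6*m^3 - 73*m^2 - 245*m - 196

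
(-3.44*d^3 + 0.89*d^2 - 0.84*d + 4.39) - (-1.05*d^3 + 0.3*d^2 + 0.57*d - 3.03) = -2.39*d^3 + 0.59*d^2 - 1.41*d + 7.42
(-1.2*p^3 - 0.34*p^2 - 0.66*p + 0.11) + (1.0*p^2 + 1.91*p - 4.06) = -1.2*p^3 + 0.66*p^2 + 1.25*p - 3.95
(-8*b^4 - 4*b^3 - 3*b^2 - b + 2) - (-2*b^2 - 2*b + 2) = -8*b^4 - 4*b^3 - b^2 + b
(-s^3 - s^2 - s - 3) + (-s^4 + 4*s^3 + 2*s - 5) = -s^4 + 3*s^3 - s^2 + s - 8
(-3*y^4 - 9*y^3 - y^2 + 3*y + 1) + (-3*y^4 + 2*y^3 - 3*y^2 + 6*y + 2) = -6*y^4 - 7*y^3 - 4*y^2 + 9*y + 3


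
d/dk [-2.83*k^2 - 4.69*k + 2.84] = -5.66*k - 4.69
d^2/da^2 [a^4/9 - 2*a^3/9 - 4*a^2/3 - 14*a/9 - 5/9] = 4*a^2/3 - 4*a/3 - 8/3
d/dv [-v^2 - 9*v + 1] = -2*v - 9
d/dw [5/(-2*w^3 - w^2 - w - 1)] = 5*(6*w^2 + 2*w + 1)/(2*w^3 + w^2 + w + 1)^2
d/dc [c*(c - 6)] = 2*c - 6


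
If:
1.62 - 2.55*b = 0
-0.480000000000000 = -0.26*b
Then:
No Solution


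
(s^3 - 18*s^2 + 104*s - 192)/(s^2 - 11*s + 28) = (s^2 - 14*s + 48)/(s - 7)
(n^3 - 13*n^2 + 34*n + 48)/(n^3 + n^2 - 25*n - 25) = (n^2 - 14*n + 48)/(n^2 - 25)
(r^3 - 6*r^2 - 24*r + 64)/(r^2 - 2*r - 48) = (r^2 + 2*r - 8)/(r + 6)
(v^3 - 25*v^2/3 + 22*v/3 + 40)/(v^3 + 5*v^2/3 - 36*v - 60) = (v - 4)/(v + 6)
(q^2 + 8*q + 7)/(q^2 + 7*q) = (q + 1)/q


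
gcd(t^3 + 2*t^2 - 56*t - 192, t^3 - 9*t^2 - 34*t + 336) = t^2 - 2*t - 48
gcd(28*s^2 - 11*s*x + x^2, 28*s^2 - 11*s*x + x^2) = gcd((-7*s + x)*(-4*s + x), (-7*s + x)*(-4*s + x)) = 28*s^2 - 11*s*x + x^2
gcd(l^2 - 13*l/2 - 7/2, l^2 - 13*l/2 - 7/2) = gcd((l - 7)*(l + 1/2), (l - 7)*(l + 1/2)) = l^2 - 13*l/2 - 7/2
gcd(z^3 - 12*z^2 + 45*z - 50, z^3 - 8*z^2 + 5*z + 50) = z^2 - 10*z + 25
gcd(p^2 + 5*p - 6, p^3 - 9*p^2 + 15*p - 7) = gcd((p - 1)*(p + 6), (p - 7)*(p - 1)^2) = p - 1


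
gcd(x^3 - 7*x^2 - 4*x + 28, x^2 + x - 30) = 1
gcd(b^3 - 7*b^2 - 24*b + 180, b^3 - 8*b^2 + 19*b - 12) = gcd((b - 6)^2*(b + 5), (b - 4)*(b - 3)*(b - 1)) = 1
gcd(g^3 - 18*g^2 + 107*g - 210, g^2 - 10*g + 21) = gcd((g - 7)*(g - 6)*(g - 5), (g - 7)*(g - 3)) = g - 7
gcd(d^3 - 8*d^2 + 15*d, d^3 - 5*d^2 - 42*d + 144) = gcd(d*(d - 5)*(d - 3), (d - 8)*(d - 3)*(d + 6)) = d - 3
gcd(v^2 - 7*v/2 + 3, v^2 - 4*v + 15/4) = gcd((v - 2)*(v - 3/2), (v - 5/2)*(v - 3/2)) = v - 3/2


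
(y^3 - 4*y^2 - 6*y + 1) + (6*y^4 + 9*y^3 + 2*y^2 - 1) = 6*y^4 + 10*y^3 - 2*y^2 - 6*y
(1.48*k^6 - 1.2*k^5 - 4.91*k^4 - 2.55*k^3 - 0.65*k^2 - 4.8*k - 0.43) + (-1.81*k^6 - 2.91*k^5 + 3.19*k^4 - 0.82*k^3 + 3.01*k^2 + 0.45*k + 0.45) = -0.33*k^6 - 4.11*k^5 - 1.72*k^4 - 3.37*k^3 + 2.36*k^2 - 4.35*k + 0.02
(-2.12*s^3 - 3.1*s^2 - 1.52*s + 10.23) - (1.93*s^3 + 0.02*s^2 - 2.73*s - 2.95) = -4.05*s^3 - 3.12*s^2 + 1.21*s + 13.18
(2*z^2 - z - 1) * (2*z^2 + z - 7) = 4*z^4 - 17*z^2 + 6*z + 7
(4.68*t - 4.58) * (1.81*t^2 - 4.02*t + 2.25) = 8.4708*t^3 - 27.1034*t^2 + 28.9416*t - 10.305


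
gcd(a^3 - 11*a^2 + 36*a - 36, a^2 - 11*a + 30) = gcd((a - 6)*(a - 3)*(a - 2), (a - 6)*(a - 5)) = a - 6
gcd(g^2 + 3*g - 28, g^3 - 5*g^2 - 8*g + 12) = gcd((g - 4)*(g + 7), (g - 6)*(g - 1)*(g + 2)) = 1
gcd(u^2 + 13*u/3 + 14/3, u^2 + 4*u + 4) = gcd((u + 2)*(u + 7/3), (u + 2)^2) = u + 2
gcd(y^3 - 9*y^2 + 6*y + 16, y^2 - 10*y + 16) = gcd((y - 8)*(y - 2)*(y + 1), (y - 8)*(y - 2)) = y^2 - 10*y + 16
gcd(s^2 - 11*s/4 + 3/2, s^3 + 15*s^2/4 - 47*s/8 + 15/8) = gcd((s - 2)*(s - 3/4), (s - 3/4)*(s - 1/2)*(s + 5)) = s - 3/4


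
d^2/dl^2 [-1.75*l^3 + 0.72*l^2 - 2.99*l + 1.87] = 1.44 - 10.5*l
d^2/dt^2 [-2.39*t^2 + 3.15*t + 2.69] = -4.78000000000000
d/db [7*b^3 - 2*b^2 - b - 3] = 21*b^2 - 4*b - 1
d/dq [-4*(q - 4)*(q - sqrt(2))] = -8*q + 4*sqrt(2) + 16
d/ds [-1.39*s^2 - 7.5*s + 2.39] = -2.78*s - 7.5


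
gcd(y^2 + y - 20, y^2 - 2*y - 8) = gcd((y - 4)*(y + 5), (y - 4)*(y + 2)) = y - 4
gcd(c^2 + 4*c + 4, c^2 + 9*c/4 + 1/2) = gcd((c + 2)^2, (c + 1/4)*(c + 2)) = c + 2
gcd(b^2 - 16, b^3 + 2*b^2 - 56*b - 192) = b + 4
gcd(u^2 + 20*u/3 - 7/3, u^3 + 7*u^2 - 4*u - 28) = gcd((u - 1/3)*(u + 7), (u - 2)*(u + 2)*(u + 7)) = u + 7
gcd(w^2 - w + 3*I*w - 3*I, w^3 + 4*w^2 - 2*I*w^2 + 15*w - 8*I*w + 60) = w + 3*I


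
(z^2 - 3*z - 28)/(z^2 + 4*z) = (z - 7)/z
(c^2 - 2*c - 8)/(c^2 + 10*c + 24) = (c^2 - 2*c - 8)/(c^2 + 10*c + 24)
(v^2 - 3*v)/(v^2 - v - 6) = v/(v + 2)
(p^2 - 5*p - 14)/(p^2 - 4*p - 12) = (p - 7)/(p - 6)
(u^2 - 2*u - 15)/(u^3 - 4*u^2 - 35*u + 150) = (u + 3)/(u^2 + u - 30)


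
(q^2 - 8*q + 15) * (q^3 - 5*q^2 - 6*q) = q^5 - 13*q^4 + 49*q^3 - 27*q^2 - 90*q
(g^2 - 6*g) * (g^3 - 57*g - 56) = g^5 - 6*g^4 - 57*g^3 + 286*g^2 + 336*g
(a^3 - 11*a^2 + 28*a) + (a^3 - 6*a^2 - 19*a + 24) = 2*a^3 - 17*a^2 + 9*a + 24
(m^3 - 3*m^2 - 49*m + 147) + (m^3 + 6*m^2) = 2*m^3 + 3*m^2 - 49*m + 147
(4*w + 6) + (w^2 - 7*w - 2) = w^2 - 3*w + 4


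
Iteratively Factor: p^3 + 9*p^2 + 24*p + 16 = (p + 4)*(p^2 + 5*p + 4) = (p + 1)*(p + 4)*(p + 4)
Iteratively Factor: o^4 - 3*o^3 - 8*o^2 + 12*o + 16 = (o + 2)*(o^3 - 5*o^2 + 2*o + 8) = (o - 2)*(o + 2)*(o^2 - 3*o - 4) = (o - 4)*(o - 2)*(o + 2)*(o + 1)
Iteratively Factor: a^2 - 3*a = (a - 3)*(a)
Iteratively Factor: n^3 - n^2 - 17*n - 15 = (n - 5)*(n^2 + 4*n + 3) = (n - 5)*(n + 3)*(n + 1)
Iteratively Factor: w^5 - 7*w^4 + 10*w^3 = (w)*(w^4 - 7*w^3 + 10*w^2) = w^2*(w^3 - 7*w^2 + 10*w) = w^2*(w - 5)*(w^2 - 2*w) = w^3*(w - 5)*(w - 2)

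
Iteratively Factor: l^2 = (l)*(l)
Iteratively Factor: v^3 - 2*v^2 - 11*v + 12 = (v - 4)*(v^2 + 2*v - 3) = (v - 4)*(v + 3)*(v - 1)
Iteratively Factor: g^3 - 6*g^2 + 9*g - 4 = (g - 1)*(g^2 - 5*g + 4) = (g - 4)*(g - 1)*(g - 1)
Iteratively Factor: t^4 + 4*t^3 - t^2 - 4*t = (t)*(t^3 + 4*t^2 - t - 4) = t*(t + 4)*(t^2 - 1) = t*(t + 1)*(t + 4)*(t - 1)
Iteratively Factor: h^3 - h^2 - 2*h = (h + 1)*(h^2 - 2*h) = (h - 2)*(h + 1)*(h)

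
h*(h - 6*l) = h^2 - 6*h*l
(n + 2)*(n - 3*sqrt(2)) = n^2 - 3*sqrt(2)*n + 2*n - 6*sqrt(2)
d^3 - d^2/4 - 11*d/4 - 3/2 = (d - 2)*(d + 3/4)*(d + 1)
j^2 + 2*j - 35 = (j - 5)*(j + 7)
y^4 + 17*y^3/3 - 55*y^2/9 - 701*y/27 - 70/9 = (y - 7/3)*(y + 1/3)*(y + 5/3)*(y + 6)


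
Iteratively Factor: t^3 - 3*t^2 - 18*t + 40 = (t - 2)*(t^2 - t - 20) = (t - 5)*(t - 2)*(t + 4)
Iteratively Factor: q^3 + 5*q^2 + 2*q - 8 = (q - 1)*(q^2 + 6*q + 8) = (q - 1)*(q + 2)*(q + 4)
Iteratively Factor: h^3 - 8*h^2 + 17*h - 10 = (h - 5)*(h^2 - 3*h + 2) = (h - 5)*(h - 1)*(h - 2)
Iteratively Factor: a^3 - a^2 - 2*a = (a - 2)*(a^2 + a) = (a - 2)*(a + 1)*(a)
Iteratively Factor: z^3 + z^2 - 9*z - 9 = (z + 3)*(z^2 - 2*z - 3) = (z + 1)*(z + 3)*(z - 3)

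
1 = 1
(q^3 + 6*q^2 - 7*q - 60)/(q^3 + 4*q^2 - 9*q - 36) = (q + 5)/(q + 3)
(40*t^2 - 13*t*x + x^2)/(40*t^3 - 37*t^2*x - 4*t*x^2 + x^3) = (-5*t + x)/(-5*t^2 + 4*t*x + x^2)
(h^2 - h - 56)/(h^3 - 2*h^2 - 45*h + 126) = (h - 8)/(h^2 - 9*h + 18)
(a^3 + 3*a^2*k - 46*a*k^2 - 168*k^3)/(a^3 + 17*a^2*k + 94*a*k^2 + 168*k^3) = (a - 7*k)/(a + 7*k)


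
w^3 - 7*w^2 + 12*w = w*(w - 4)*(w - 3)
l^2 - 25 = (l - 5)*(l + 5)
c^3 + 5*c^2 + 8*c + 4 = (c + 1)*(c + 2)^2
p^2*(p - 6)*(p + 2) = p^4 - 4*p^3 - 12*p^2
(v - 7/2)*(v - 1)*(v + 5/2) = v^3 - 2*v^2 - 31*v/4 + 35/4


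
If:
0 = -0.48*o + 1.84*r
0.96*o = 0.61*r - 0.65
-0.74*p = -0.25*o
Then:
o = -0.81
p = -0.27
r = -0.21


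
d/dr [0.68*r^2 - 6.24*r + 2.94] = 1.36*r - 6.24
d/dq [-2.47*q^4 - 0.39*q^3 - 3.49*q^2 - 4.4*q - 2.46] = -9.88*q^3 - 1.17*q^2 - 6.98*q - 4.4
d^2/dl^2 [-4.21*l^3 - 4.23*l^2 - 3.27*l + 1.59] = -25.26*l - 8.46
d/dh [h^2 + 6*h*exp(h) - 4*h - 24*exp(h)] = 6*h*exp(h) + 2*h - 18*exp(h) - 4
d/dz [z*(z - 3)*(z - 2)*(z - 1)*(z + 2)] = 5*z^4 - 16*z^3 - 3*z^2 + 32*z - 12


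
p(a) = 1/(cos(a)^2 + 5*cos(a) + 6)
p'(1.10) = 0.07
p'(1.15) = 0.08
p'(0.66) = 0.04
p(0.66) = 0.09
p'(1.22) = 0.09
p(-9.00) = 0.44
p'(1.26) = 0.09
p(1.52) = 0.16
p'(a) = (2*sin(a)*cos(a) + 5*sin(a))/(cos(a)^2 + 5*cos(a) + 6)^2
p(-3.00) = 0.49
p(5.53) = 0.10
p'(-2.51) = -0.29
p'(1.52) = 0.13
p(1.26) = 0.13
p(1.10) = 0.12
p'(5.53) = -0.04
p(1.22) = 0.13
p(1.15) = 0.12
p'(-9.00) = -0.25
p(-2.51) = 0.38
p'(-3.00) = -0.10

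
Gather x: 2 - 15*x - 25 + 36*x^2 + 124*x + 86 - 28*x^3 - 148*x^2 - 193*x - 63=-28*x^3 - 112*x^2 - 84*x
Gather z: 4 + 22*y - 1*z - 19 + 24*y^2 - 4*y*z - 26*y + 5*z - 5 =24*y^2 - 4*y + z*(4 - 4*y) - 20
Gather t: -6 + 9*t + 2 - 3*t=6*t - 4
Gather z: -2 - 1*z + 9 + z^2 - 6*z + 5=z^2 - 7*z + 12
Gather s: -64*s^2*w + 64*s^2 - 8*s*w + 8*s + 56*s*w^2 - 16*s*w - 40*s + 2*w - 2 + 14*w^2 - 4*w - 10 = s^2*(64 - 64*w) + s*(56*w^2 - 24*w - 32) + 14*w^2 - 2*w - 12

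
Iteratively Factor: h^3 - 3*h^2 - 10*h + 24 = (h - 4)*(h^2 + h - 6) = (h - 4)*(h + 3)*(h - 2)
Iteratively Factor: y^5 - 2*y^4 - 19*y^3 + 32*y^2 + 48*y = (y - 4)*(y^4 + 2*y^3 - 11*y^2 - 12*y) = (y - 4)*(y - 3)*(y^3 + 5*y^2 + 4*y) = (y - 4)*(y - 3)*(y + 4)*(y^2 + y) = y*(y - 4)*(y - 3)*(y + 4)*(y + 1)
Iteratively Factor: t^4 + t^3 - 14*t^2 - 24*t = (t - 4)*(t^3 + 5*t^2 + 6*t) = (t - 4)*(t + 3)*(t^2 + 2*t) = t*(t - 4)*(t + 3)*(t + 2)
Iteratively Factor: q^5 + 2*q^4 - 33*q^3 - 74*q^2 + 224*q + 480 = (q - 5)*(q^4 + 7*q^3 + 2*q^2 - 64*q - 96) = (q - 5)*(q + 2)*(q^3 + 5*q^2 - 8*q - 48) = (q - 5)*(q - 3)*(q + 2)*(q^2 + 8*q + 16) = (q - 5)*(q - 3)*(q + 2)*(q + 4)*(q + 4)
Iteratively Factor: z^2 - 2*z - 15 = (z - 5)*(z + 3)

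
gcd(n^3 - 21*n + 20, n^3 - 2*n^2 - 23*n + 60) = n^2 + n - 20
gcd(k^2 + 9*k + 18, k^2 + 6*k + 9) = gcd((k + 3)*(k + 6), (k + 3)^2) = k + 3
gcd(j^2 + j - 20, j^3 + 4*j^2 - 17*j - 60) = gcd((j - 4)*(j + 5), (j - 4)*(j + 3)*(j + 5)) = j^2 + j - 20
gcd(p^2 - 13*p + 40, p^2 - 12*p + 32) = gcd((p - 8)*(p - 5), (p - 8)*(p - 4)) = p - 8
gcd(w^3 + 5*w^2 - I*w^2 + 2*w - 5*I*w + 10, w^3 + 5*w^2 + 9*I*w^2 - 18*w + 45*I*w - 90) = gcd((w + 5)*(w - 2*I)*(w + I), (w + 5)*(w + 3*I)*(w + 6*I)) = w + 5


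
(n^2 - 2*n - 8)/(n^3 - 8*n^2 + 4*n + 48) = 1/(n - 6)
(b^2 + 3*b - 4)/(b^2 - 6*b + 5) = (b + 4)/(b - 5)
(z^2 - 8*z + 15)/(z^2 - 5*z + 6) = (z - 5)/(z - 2)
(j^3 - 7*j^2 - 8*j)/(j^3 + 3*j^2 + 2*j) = (j - 8)/(j + 2)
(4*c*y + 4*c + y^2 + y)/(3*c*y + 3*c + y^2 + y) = (4*c + y)/(3*c + y)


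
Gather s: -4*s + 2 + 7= 9 - 4*s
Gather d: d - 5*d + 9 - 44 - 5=-4*d - 40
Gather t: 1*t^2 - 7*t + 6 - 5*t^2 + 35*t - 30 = -4*t^2 + 28*t - 24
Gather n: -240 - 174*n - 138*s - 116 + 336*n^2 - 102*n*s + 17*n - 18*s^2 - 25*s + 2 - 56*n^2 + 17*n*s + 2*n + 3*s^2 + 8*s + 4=280*n^2 + n*(-85*s - 155) - 15*s^2 - 155*s - 350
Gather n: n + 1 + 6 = n + 7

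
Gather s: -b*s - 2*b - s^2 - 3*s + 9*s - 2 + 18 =-2*b - s^2 + s*(6 - b) + 16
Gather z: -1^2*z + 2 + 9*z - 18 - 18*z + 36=20 - 10*z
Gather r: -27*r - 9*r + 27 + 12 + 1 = 40 - 36*r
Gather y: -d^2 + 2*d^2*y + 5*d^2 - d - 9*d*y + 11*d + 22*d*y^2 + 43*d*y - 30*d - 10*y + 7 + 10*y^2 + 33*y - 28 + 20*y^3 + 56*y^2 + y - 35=4*d^2 - 20*d + 20*y^3 + y^2*(22*d + 66) + y*(2*d^2 + 34*d + 24) - 56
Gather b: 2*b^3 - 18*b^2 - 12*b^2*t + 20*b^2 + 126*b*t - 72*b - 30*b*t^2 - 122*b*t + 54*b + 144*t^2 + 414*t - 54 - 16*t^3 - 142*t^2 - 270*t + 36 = 2*b^3 + b^2*(2 - 12*t) + b*(-30*t^2 + 4*t - 18) - 16*t^3 + 2*t^2 + 144*t - 18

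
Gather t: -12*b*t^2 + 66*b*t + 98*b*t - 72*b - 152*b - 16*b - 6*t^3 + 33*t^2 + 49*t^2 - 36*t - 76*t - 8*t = -240*b - 6*t^3 + t^2*(82 - 12*b) + t*(164*b - 120)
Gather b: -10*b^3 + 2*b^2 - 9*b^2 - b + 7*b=-10*b^3 - 7*b^2 + 6*b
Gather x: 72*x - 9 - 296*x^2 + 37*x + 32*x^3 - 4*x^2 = 32*x^3 - 300*x^2 + 109*x - 9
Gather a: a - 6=a - 6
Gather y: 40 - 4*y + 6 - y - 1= 45 - 5*y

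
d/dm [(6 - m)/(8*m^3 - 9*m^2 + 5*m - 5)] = (-8*m^3 + 9*m^2 - 5*m + (m - 6)*(24*m^2 - 18*m + 5) + 5)/(8*m^3 - 9*m^2 + 5*m - 5)^2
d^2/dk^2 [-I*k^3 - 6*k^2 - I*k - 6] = -6*I*k - 12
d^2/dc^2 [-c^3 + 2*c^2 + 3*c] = 4 - 6*c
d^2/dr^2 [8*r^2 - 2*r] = 16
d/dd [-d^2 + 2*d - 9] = 2 - 2*d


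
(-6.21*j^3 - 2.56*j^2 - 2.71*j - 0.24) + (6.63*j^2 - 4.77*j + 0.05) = -6.21*j^3 + 4.07*j^2 - 7.48*j - 0.19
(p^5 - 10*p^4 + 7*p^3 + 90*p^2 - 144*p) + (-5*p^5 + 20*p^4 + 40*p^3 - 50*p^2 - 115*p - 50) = -4*p^5 + 10*p^4 + 47*p^3 + 40*p^2 - 259*p - 50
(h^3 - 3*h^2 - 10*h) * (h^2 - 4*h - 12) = h^5 - 7*h^4 - 10*h^3 + 76*h^2 + 120*h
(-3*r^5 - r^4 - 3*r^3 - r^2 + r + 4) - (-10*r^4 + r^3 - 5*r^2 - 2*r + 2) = -3*r^5 + 9*r^4 - 4*r^3 + 4*r^2 + 3*r + 2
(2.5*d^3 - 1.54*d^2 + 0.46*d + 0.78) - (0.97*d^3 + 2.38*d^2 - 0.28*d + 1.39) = 1.53*d^3 - 3.92*d^2 + 0.74*d - 0.61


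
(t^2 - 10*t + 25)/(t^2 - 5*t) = (t - 5)/t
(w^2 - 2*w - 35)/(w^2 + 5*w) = (w - 7)/w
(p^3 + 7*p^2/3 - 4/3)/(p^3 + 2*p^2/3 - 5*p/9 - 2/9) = 3*(p + 2)/(3*p + 1)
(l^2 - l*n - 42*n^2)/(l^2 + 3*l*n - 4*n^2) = (l^2 - l*n - 42*n^2)/(l^2 + 3*l*n - 4*n^2)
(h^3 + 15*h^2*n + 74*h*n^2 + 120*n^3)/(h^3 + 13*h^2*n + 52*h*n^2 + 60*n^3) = (h + 4*n)/(h + 2*n)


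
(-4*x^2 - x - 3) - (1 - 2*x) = -4*x^2 + x - 4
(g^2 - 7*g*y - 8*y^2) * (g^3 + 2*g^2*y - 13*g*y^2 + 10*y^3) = g^5 - 5*g^4*y - 35*g^3*y^2 + 85*g^2*y^3 + 34*g*y^4 - 80*y^5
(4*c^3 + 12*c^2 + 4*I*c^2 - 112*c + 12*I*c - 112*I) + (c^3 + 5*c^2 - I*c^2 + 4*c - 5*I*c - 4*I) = 5*c^3 + 17*c^2 + 3*I*c^2 - 108*c + 7*I*c - 116*I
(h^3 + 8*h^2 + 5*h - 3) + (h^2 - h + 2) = h^3 + 9*h^2 + 4*h - 1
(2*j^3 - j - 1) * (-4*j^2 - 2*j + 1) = -8*j^5 - 4*j^4 + 6*j^3 + 6*j^2 + j - 1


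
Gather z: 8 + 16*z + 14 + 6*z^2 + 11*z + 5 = 6*z^2 + 27*z + 27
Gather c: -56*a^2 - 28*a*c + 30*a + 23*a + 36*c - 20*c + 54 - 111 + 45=-56*a^2 + 53*a + c*(16 - 28*a) - 12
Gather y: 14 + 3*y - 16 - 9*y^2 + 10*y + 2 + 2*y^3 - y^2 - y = 2*y^3 - 10*y^2 + 12*y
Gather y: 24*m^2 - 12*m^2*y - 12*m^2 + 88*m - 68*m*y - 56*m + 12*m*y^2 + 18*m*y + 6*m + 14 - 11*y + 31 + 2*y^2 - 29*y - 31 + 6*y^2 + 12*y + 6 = 12*m^2 + 38*m + y^2*(12*m + 8) + y*(-12*m^2 - 50*m - 28) + 20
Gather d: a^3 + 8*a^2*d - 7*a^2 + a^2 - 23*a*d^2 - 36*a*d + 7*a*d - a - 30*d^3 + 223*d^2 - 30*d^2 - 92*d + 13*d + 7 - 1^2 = a^3 - 6*a^2 - a - 30*d^3 + d^2*(193 - 23*a) + d*(8*a^2 - 29*a - 79) + 6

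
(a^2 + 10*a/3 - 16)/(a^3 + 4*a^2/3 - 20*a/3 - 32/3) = (a + 6)/(a^2 + 4*a + 4)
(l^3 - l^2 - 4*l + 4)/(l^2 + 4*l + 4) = (l^2 - 3*l + 2)/(l + 2)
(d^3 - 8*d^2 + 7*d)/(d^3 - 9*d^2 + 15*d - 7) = d/(d - 1)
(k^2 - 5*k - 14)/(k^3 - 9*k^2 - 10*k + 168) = (k + 2)/(k^2 - 2*k - 24)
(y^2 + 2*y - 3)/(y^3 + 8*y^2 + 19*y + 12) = (y - 1)/(y^2 + 5*y + 4)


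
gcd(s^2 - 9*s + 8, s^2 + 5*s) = 1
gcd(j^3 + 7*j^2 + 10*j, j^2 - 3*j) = j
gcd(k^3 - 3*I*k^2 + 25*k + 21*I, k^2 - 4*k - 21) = 1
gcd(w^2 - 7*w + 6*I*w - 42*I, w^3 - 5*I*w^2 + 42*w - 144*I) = w + 6*I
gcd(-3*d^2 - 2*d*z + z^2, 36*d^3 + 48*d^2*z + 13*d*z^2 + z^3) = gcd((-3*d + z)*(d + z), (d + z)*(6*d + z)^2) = d + z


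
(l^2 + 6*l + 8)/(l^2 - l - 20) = (l + 2)/(l - 5)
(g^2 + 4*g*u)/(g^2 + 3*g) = (g + 4*u)/(g + 3)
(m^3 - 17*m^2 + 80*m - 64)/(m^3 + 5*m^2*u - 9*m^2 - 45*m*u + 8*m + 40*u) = (m - 8)/(m + 5*u)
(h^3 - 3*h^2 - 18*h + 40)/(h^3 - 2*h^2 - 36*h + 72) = (h^2 - h - 20)/(h^2 - 36)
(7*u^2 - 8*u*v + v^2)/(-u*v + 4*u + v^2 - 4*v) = (-7*u + v)/(v - 4)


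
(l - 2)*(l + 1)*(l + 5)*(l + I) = l^4 + 4*l^3 + I*l^3 - 7*l^2 + 4*I*l^2 - 10*l - 7*I*l - 10*I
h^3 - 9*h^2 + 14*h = h*(h - 7)*(h - 2)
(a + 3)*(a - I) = a^2 + 3*a - I*a - 3*I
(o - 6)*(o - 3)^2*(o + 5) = o^4 - 7*o^3 - 15*o^2 + 171*o - 270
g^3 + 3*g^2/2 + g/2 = g*(g + 1/2)*(g + 1)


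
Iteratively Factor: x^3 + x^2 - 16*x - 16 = (x - 4)*(x^2 + 5*x + 4) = (x - 4)*(x + 1)*(x + 4)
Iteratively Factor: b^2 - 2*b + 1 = (b - 1)*(b - 1)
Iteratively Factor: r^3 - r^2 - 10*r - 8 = (r + 1)*(r^2 - 2*r - 8) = (r + 1)*(r + 2)*(r - 4)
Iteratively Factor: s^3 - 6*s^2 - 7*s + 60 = (s - 4)*(s^2 - 2*s - 15) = (s - 4)*(s + 3)*(s - 5)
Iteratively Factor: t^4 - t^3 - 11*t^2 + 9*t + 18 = (t - 2)*(t^3 + t^2 - 9*t - 9) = (t - 2)*(t + 1)*(t^2 - 9) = (t - 2)*(t + 1)*(t + 3)*(t - 3)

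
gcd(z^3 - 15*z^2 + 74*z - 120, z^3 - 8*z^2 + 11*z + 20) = z^2 - 9*z + 20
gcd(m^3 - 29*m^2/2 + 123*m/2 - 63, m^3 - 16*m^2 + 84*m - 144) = m - 6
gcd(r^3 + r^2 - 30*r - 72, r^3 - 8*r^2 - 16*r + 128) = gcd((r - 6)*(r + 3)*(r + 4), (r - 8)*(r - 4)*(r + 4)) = r + 4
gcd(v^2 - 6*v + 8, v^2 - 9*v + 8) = 1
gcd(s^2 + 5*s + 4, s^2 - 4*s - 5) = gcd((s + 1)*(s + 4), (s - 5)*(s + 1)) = s + 1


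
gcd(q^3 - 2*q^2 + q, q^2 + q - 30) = 1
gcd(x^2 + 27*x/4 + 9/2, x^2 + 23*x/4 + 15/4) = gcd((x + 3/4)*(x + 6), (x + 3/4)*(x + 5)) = x + 3/4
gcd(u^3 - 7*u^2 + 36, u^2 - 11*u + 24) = u - 3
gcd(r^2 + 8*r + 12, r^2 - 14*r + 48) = 1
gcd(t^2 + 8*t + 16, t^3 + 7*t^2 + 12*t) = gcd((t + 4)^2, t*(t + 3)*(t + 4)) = t + 4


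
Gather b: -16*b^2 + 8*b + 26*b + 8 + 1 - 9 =-16*b^2 + 34*b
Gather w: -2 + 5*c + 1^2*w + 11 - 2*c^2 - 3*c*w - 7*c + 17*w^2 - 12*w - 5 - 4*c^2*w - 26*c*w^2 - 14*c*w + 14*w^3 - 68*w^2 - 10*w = -2*c^2 - 2*c + 14*w^3 + w^2*(-26*c - 51) + w*(-4*c^2 - 17*c - 21) + 4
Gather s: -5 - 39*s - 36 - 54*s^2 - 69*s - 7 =-54*s^2 - 108*s - 48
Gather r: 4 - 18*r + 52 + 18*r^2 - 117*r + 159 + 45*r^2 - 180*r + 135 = 63*r^2 - 315*r + 350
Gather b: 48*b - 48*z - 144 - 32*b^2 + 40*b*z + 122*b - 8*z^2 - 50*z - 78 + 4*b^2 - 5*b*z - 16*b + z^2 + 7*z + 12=-28*b^2 + b*(35*z + 154) - 7*z^2 - 91*z - 210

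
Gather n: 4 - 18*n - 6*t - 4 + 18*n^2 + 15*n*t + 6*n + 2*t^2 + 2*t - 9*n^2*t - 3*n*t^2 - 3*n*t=n^2*(18 - 9*t) + n*(-3*t^2 + 12*t - 12) + 2*t^2 - 4*t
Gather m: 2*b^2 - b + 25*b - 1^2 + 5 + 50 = 2*b^2 + 24*b + 54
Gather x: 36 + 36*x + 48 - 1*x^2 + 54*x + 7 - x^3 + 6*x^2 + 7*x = -x^3 + 5*x^2 + 97*x + 91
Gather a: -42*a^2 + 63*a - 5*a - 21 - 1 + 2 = -42*a^2 + 58*a - 20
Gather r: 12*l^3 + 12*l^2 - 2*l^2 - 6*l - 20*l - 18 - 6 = 12*l^3 + 10*l^2 - 26*l - 24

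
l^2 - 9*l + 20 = (l - 5)*(l - 4)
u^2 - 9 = (u - 3)*(u + 3)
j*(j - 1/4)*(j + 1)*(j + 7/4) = j^4 + 5*j^3/2 + 17*j^2/16 - 7*j/16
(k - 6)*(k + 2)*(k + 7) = k^3 + 3*k^2 - 40*k - 84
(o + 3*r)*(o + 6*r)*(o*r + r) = o^3*r + 9*o^2*r^2 + o^2*r + 18*o*r^3 + 9*o*r^2 + 18*r^3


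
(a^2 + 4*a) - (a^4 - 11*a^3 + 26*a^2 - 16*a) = -a^4 + 11*a^3 - 25*a^2 + 20*a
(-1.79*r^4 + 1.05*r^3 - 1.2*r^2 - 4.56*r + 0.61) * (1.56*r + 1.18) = -2.7924*r^5 - 0.4742*r^4 - 0.633*r^3 - 8.5296*r^2 - 4.4292*r + 0.7198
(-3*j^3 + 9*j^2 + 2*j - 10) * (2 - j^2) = 3*j^5 - 9*j^4 - 8*j^3 + 28*j^2 + 4*j - 20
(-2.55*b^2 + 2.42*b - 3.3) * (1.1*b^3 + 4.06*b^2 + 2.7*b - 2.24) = -2.805*b^5 - 7.691*b^4 - 0.689800000000001*b^3 - 1.152*b^2 - 14.3308*b + 7.392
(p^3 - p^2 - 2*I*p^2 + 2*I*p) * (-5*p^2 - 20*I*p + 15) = -5*p^5 + 5*p^4 - 10*I*p^4 - 25*p^3 + 10*I*p^3 + 25*p^2 - 30*I*p^2 + 30*I*p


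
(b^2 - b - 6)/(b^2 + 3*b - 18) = (b + 2)/(b + 6)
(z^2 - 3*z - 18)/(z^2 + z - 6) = (z - 6)/(z - 2)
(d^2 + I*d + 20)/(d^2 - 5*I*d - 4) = (d + 5*I)/(d - I)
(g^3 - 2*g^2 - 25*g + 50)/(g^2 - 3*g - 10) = (g^2 + 3*g - 10)/(g + 2)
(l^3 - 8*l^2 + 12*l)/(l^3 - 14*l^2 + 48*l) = (l - 2)/(l - 8)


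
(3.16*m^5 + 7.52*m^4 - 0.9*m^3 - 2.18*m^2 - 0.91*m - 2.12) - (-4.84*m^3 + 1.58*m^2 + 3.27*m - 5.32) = 3.16*m^5 + 7.52*m^4 + 3.94*m^3 - 3.76*m^2 - 4.18*m + 3.2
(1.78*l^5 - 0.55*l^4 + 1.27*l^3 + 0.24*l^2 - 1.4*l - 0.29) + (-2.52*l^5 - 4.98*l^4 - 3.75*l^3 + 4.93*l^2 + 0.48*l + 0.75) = -0.74*l^5 - 5.53*l^4 - 2.48*l^3 + 5.17*l^2 - 0.92*l + 0.46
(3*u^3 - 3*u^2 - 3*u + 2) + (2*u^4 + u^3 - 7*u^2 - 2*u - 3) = 2*u^4 + 4*u^3 - 10*u^2 - 5*u - 1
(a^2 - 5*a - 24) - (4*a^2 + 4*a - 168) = -3*a^2 - 9*a + 144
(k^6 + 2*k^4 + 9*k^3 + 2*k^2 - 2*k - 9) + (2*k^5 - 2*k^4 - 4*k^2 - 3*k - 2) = k^6 + 2*k^5 + 9*k^3 - 2*k^2 - 5*k - 11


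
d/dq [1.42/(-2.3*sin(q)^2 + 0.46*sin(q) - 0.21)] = (6.532*sin(q) - 0.6532)*cos(q)/(2.3*sin(q)^2 - 0.46*sin(q) + 0.21)^2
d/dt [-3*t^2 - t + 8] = -6*t - 1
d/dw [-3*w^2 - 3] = -6*w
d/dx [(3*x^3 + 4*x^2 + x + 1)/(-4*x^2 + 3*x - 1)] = (-12*x^4 + 18*x^3 + 7*x^2 - 4)/(16*x^4 - 24*x^3 + 17*x^2 - 6*x + 1)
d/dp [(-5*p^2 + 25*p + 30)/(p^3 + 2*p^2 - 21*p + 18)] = 5*(p^4 - 10*p^3 - 7*p^2 - 60*p + 216)/(p^6 + 4*p^5 - 38*p^4 - 48*p^3 + 513*p^2 - 756*p + 324)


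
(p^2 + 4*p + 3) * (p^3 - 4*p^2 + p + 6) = p^5 - 12*p^3 - 2*p^2 + 27*p + 18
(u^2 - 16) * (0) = 0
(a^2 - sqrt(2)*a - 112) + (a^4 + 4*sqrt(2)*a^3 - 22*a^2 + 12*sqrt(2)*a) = a^4 + 4*sqrt(2)*a^3 - 21*a^2 + 11*sqrt(2)*a - 112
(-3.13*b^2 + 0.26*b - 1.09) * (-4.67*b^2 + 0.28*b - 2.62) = 14.6171*b^4 - 2.0906*b^3 + 13.3637*b^2 - 0.9864*b + 2.8558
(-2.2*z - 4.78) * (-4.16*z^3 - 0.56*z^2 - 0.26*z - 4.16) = 9.152*z^4 + 21.1168*z^3 + 3.2488*z^2 + 10.3948*z + 19.8848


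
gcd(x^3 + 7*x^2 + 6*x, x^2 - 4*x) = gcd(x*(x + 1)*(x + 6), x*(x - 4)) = x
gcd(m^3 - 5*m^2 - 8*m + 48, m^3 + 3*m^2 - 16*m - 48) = m^2 - m - 12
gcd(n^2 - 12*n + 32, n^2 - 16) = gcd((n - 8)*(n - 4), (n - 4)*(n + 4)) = n - 4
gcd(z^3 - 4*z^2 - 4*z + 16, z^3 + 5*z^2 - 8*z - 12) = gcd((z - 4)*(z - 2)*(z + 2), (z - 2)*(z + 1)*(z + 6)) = z - 2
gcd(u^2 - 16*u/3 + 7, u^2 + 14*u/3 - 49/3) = u - 7/3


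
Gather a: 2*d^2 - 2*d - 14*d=2*d^2 - 16*d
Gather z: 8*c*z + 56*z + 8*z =z*(8*c + 64)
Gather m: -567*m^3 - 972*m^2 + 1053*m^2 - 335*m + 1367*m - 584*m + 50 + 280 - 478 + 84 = -567*m^3 + 81*m^2 + 448*m - 64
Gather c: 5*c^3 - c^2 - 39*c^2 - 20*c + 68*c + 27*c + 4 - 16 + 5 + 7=5*c^3 - 40*c^2 + 75*c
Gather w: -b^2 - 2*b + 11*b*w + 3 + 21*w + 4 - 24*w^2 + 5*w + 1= -b^2 - 2*b - 24*w^2 + w*(11*b + 26) + 8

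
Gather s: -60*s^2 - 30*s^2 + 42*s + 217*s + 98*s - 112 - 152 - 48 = -90*s^2 + 357*s - 312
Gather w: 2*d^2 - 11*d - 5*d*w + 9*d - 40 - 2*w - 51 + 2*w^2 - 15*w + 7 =2*d^2 - 2*d + 2*w^2 + w*(-5*d - 17) - 84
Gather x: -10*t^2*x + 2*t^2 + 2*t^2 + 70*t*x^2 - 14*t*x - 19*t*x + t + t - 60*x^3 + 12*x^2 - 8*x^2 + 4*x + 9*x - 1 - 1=4*t^2 + 2*t - 60*x^3 + x^2*(70*t + 4) + x*(-10*t^2 - 33*t + 13) - 2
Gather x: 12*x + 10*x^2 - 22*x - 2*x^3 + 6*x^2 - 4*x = -2*x^3 + 16*x^2 - 14*x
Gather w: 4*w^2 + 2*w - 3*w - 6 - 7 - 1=4*w^2 - w - 14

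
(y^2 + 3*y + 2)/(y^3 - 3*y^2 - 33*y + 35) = (y^2 + 3*y + 2)/(y^3 - 3*y^2 - 33*y + 35)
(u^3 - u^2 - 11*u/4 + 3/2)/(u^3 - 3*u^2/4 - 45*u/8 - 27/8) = 2*(2*u^2 - 5*u + 2)/(4*u^2 - 9*u - 9)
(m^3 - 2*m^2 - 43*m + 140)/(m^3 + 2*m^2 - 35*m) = (m - 4)/m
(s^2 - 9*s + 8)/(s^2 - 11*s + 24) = (s - 1)/(s - 3)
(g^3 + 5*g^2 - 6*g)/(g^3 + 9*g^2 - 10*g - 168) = g*(g - 1)/(g^2 + 3*g - 28)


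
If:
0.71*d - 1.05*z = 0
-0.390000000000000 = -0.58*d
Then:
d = 0.67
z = 0.45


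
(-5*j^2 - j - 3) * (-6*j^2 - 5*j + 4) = 30*j^4 + 31*j^3 + 3*j^2 + 11*j - 12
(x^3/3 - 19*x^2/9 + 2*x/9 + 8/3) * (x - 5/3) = x^4/3 - 8*x^3/3 + 101*x^2/27 + 62*x/27 - 40/9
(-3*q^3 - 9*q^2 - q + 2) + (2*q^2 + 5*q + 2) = -3*q^3 - 7*q^2 + 4*q + 4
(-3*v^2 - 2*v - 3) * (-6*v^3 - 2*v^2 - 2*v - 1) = 18*v^5 + 18*v^4 + 28*v^3 + 13*v^2 + 8*v + 3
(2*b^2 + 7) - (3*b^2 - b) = -b^2 + b + 7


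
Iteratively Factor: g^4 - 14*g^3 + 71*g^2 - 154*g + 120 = (g - 4)*(g^3 - 10*g^2 + 31*g - 30) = (g - 4)*(g - 2)*(g^2 - 8*g + 15) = (g - 4)*(g - 3)*(g - 2)*(g - 5)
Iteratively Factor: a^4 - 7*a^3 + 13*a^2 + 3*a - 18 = (a + 1)*(a^3 - 8*a^2 + 21*a - 18) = (a - 3)*(a + 1)*(a^2 - 5*a + 6) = (a - 3)*(a - 2)*(a + 1)*(a - 3)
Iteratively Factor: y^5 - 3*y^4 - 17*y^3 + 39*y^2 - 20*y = (y - 1)*(y^4 - 2*y^3 - 19*y^2 + 20*y) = y*(y - 1)*(y^3 - 2*y^2 - 19*y + 20) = y*(y - 5)*(y - 1)*(y^2 + 3*y - 4) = y*(y - 5)*(y - 1)*(y + 4)*(y - 1)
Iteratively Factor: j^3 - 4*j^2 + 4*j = (j)*(j^2 - 4*j + 4) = j*(j - 2)*(j - 2)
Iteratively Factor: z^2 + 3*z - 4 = (z - 1)*(z + 4)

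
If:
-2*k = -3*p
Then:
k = 3*p/2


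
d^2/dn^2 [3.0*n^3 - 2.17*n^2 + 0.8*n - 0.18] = 18.0*n - 4.34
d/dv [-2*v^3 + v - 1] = 1 - 6*v^2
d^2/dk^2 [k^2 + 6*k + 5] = 2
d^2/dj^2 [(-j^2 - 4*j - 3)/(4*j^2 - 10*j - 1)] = 26*(-8*j^3 - 12*j^2 + 24*j - 21)/(64*j^6 - 480*j^5 + 1152*j^4 - 760*j^3 - 288*j^2 - 30*j - 1)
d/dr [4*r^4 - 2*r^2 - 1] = 16*r^3 - 4*r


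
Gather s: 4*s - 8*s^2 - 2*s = -8*s^2 + 2*s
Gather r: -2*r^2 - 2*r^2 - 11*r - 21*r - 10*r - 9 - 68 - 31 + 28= -4*r^2 - 42*r - 80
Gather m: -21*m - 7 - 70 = -21*m - 77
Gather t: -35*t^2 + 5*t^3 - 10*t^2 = 5*t^3 - 45*t^2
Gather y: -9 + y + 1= y - 8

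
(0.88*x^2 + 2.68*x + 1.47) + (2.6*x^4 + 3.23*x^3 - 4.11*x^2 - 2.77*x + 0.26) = 2.6*x^4 + 3.23*x^3 - 3.23*x^2 - 0.0899999999999999*x + 1.73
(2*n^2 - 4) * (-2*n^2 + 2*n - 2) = -4*n^4 + 4*n^3 + 4*n^2 - 8*n + 8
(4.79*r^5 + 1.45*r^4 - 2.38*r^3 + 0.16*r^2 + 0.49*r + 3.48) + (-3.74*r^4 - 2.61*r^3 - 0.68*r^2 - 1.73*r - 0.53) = 4.79*r^5 - 2.29*r^4 - 4.99*r^3 - 0.52*r^2 - 1.24*r + 2.95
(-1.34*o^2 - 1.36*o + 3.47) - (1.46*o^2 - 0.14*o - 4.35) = -2.8*o^2 - 1.22*o + 7.82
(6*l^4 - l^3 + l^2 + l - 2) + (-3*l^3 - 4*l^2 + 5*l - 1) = 6*l^4 - 4*l^3 - 3*l^2 + 6*l - 3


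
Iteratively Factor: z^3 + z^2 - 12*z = (z - 3)*(z^2 + 4*z) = z*(z - 3)*(z + 4)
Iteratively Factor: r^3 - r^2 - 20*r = (r - 5)*(r^2 + 4*r) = (r - 5)*(r + 4)*(r)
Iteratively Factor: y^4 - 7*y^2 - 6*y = (y - 3)*(y^3 + 3*y^2 + 2*y) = (y - 3)*(y + 1)*(y^2 + 2*y) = y*(y - 3)*(y + 1)*(y + 2)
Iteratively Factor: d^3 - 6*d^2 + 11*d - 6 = (d - 2)*(d^2 - 4*d + 3) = (d - 2)*(d - 1)*(d - 3)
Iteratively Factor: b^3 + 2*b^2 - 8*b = (b - 2)*(b^2 + 4*b) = b*(b - 2)*(b + 4)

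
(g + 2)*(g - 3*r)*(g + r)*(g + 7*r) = g^4 + 5*g^3*r + 2*g^3 - 17*g^2*r^2 + 10*g^2*r - 21*g*r^3 - 34*g*r^2 - 42*r^3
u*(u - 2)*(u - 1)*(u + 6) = u^4 + 3*u^3 - 16*u^2 + 12*u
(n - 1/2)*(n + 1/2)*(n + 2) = n^3 + 2*n^2 - n/4 - 1/2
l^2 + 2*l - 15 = (l - 3)*(l + 5)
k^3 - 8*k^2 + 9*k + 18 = (k - 6)*(k - 3)*(k + 1)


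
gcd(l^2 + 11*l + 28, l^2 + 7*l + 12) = l + 4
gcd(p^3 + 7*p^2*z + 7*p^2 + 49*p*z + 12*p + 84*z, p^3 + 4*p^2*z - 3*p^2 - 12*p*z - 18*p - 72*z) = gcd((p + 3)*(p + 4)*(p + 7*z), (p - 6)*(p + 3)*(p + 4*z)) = p + 3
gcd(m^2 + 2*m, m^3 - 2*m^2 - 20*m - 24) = m + 2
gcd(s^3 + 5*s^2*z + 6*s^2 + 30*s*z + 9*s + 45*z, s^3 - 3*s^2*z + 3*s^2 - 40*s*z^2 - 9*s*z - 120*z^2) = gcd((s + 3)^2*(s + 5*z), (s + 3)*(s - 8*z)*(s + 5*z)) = s^2 + 5*s*z + 3*s + 15*z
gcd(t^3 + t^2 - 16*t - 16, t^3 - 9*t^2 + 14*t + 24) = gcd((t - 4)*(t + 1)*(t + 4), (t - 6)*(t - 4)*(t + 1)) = t^2 - 3*t - 4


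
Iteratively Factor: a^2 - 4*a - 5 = (a + 1)*(a - 5)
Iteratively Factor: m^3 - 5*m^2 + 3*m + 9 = (m + 1)*(m^2 - 6*m + 9) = (m - 3)*(m + 1)*(m - 3)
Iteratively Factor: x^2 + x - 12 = (x + 4)*(x - 3)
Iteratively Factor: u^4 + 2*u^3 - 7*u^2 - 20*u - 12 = (u - 3)*(u^3 + 5*u^2 + 8*u + 4) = (u - 3)*(u + 2)*(u^2 + 3*u + 2) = (u - 3)*(u + 1)*(u + 2)*(u + 2)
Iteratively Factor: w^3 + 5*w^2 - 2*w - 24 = (w + 3)*(w^2 + 2*w - 8) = (w + 3)*(w + 4)*(w - 2)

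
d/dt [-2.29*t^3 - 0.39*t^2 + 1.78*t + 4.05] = -6.87*t^2 - 0.78*t + 1.78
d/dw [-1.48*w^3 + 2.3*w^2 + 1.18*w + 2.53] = -4.44*w^2 + 4.6*w + 1.18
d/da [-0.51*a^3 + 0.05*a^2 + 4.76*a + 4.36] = -1.53*a^2 + 0.1*a + 4.76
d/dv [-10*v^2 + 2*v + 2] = 2 - 20*v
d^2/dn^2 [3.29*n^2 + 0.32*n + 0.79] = 6.58000000000000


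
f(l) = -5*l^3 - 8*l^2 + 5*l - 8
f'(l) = -15*l^2 - 16*l + 5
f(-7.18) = 1394.41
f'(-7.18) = -653.41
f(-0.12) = -8.71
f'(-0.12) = 6.70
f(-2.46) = 5.72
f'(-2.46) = -46.41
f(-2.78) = 23.70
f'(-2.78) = -66.45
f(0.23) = -7.33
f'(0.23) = 0.53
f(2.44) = -116.06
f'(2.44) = -123.34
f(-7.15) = 1374.90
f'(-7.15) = -647.44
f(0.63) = -9.28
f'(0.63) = -11.03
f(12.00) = -9740.00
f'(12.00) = -2347.00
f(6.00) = -1346.00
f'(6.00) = -631.00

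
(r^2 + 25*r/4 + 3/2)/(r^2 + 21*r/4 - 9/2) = (4*r + 1)/(4*r - 3)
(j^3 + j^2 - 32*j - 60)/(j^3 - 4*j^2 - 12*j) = (j + 5)/j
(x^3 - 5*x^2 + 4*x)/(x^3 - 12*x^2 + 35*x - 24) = x*(x - 4)/(x^2 - 11*x + 24)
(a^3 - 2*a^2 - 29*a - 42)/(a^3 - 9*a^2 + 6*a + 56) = (a + 3)/(a - 4)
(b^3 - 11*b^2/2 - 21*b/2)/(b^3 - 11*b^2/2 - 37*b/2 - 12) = b*(b - 7)/(b^2 - 7*b - 8)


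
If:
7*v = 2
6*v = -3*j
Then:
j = -4/7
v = 2/7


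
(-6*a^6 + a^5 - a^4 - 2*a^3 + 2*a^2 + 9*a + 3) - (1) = -6*a^6 + a^5 - a^4 - 2*a^3 + 2*a^2 + 9*a + 2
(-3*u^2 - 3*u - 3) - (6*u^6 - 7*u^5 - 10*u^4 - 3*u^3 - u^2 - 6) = -6*u^6 + 7*u^5 + 10*u^4 + 3*u^3 - 2*u^2 - 3*u + 3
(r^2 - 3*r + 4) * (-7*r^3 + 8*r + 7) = -7*r^5 + 21*r^4 - 20*r^3 - 17*r^2 + 11*r + 28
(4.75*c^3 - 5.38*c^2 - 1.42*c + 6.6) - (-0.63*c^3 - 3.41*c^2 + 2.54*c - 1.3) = 5.38*c^3 - 1.97*c^2 - 3.96*c + 7.9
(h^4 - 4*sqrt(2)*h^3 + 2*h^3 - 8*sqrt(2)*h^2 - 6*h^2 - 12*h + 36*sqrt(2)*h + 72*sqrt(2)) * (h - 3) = h^5 - 4*sqrt(2)*h^4 - h^4 - 12*h^3 + 4*sqrt(2)*h^3 + 6*h^2 + 60*sqrt(2)*h^2 - 36*sqrt(2)*h + 36*h - 216*sqrt(2)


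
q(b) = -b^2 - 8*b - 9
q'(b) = -2*b - 8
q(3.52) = -49.55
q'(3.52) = -15.04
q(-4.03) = 7.00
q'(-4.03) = 0.06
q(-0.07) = -8.44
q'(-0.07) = -7.86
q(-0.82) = -3.11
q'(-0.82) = -6.36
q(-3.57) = 6.82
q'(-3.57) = -0.86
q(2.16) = -30.95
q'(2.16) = -12.32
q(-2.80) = 5.56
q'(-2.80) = -2.40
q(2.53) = -35.64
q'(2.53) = -13.06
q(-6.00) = 3.00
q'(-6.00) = 4.00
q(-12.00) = -57.00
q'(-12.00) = 16.00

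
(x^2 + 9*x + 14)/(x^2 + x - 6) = (x^2 + 9*x + 14)/(x^2 + x - 6)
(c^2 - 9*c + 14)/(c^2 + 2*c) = (c^2 - 9*c + 14)/(c*(c + 2))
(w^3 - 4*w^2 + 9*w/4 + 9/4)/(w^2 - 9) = (w^2 - w - 3/4)/(w + 3)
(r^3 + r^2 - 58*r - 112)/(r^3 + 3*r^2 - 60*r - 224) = (r + 2)/(r + 4)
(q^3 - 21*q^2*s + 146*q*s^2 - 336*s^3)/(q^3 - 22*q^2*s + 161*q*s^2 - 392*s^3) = (q - 6*s)/(q - 7*s)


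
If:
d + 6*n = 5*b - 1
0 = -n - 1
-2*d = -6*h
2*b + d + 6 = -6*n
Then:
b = -5/7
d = 10/7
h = 10/21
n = -1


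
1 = 1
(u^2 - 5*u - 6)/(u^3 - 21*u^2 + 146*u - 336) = (u + 1)/(u^2 - 15*u + 56)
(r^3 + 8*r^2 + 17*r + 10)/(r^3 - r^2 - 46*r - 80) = (r + 1)/(r - 8)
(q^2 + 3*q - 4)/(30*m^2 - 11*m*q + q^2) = (q^2 + 3*q - 4)/(30*m^2 - 11*m*q + q^2)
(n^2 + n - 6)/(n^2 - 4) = (n + 3)/(n + 2)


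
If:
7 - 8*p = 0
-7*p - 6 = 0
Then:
No Solution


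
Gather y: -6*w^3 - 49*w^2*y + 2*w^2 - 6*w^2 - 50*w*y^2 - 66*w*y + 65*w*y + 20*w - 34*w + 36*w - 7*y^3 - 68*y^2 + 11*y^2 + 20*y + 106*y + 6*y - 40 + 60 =-6*w^3 - 4*w^2 + 22*w - 7*y^3 + y^2*(-50*w - 57) + y*(-49*w^2 - w + 132) + 20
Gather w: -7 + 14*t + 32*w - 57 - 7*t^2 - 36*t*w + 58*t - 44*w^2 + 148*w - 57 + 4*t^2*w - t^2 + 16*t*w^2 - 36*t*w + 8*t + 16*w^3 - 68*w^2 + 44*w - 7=-8*t^2 + 80*t + 16*w^3 + w^2*(16*t - 112) + w*(4*t^2 - 72*t + 224) - 128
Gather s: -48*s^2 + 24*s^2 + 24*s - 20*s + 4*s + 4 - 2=-24*s^2 + 8*s + 2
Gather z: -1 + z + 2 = z + 1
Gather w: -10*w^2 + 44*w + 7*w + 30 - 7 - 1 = -10*w^2 + 51*w + 22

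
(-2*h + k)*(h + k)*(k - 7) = -2*h^2*k + 14*h^2 - h*k^2 + 7*h*k + k^3 - 7*k^2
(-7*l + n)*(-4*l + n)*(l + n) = 28*l^3 + 17*l^2*n - 10*l*n^2 + n^3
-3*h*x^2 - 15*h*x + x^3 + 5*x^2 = x*(-3*h + x)*(x + 5)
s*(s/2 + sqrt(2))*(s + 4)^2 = s^4/2 + sqrt(2)*s^3 + 4*s^3 + 8*s^2 + 8*sqrt(2)*s^2 + 16*sqrt(2)*s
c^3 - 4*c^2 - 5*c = c*(c - 5)*(c + 1)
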